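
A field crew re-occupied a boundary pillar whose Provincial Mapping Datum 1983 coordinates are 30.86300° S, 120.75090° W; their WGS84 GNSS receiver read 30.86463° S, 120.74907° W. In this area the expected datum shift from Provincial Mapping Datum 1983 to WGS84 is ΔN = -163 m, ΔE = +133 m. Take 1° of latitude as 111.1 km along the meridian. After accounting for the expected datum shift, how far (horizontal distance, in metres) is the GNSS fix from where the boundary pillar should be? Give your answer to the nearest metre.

Observed coordinate differences: Δφ = -0.00163°, Δλ = +0.00183°.
Converting to metres (1° lat = 111100 m, cos φ = 0.858396): observed ΔN = -181.1 m, observed ΔE = 174.5 m.
Subtracting the expected shift leaves a residual of -181.1 − (-163) = -18.1 m north and 174.5 − (133) = 41.5 m east.
Residual distance = √((-18.1)² + 41.5²) = 45.3 m.

45 m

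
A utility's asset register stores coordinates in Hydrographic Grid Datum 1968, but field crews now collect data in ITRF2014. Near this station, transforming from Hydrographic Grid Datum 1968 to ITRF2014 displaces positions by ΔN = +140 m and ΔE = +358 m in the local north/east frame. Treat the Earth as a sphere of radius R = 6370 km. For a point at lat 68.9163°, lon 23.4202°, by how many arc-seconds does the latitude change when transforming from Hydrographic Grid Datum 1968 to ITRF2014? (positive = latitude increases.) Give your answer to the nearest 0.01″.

Δφ = 4.53″

On a sphere of radius R, 1 rad of latitude = R, so Δφ = ΔN / R = 140.0 / 6370000 = 2.1978e-05 rad = 4.533″.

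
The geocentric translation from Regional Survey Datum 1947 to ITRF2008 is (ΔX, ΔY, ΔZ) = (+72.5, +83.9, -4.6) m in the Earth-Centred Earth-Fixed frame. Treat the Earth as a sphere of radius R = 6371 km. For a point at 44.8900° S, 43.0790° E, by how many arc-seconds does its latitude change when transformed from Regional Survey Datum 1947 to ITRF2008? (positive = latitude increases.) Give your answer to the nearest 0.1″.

Δφ = 2.4″

sin φ = -0.705748, cos φ = 0.708463, sin λ = 0.683006, cos λ = 0.730413.
North component: ΔN = −sin φ cos λ·ΔX − sin φ sin λ·ΔY + cos φ·ΔZ = −(-0.705748)(0.730413)(72.5) − (-0.705748)(0.683006)(83.9) + (0.708463)(-4.6) = 74.56 m.
1° of latitude spans πR/180 = 111195 m, so Δφ = 74.56 / 111195 × 3600 = 2.414″.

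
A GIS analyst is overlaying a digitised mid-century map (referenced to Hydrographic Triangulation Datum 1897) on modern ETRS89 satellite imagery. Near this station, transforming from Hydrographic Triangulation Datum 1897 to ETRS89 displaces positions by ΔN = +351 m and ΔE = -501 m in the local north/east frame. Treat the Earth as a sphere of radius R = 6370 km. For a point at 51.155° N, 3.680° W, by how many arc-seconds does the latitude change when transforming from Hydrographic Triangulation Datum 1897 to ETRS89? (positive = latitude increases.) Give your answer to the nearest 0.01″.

Δφ = 11.37″

On a sphere of radius R, 1 rad of latitude = R, so Δφ = ΔN / R = 351.0 / 6370000 = 5.5102e-05 rad = 11.366″.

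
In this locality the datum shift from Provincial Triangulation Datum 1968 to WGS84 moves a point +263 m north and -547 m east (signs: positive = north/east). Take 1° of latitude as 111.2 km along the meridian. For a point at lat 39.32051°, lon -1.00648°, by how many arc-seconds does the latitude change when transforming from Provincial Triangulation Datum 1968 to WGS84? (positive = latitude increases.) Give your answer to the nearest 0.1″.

1° of latitude = 111.2 km, so Δφ = 263.0 / 111200 = 0.0023651° = 8.514″.

Δφ = 8.5″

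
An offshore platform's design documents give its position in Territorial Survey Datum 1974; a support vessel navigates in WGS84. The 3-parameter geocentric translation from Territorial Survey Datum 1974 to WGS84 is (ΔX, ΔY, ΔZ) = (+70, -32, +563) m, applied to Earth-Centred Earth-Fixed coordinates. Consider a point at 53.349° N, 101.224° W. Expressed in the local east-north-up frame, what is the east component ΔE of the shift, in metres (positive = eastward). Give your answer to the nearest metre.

At φ = 53.349°, λ = -101.224°: sin φ = 0.802286, cos φ = 0.596939, sin λ = -0.980874, cos λ = -0.194645.
ΔE = −sin λ·ΔX + cos λ·ΔY = −(-0.980874)·(70) + (-0.194645)·(-32) = 74.89 m.

ΔE = 75 m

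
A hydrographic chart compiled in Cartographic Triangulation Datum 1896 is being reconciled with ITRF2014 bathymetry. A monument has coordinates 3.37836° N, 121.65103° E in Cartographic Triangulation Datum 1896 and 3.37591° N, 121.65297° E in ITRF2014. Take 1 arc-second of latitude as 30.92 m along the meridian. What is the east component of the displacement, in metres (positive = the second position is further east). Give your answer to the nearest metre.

Δφ = 3.37591° − 3.37836° = -0.00245°; Δλ = 121.65297° − 121.65103° = +0.00194°.
1° of latitude = 3600 × 30.92 = 111312 m.
ΔN = Δφ × 111312 = -272.7 m; ΔE = Δλ × 111312 × cos(3.37836°) = +0.00194 × 111312 × 0.998262 = 215.6 m.

ΔE = 216 m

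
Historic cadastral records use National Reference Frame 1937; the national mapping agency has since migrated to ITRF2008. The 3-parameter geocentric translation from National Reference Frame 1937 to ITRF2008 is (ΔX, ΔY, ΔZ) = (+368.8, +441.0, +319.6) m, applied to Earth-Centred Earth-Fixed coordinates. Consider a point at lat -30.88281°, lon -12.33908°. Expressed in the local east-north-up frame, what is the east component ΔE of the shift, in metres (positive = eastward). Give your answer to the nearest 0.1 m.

The local east axis at (φ, λ) is (−sin λ, cos λ, 0), so ΔE = −sin(-12.33908°)·368.8 + cos(-12.33908°)·441.0 = 509.62 m.

ΔE = 509.6 m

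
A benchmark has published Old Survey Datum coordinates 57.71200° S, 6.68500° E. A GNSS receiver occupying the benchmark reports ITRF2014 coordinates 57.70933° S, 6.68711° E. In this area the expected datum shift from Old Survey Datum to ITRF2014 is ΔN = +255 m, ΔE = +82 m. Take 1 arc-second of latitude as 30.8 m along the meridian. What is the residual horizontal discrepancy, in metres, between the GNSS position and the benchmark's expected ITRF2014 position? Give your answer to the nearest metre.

59 m

Observed coordinate differences: Δφ = +0.00267°, Δλ = +0.00211°.
Converting to metres (1° lat = 110880 m, cos φ = 0.534175): observed ΔN = 296.0 m, observed ΔE = 125.0 m.
Subtracting the expected shift leaves a residual of 296.0 − (255) = 41.0 m north and 125.0 − (82) = 43.0 m east.
Residual distance = √(41.0² + 43.0²) = 59.4 m.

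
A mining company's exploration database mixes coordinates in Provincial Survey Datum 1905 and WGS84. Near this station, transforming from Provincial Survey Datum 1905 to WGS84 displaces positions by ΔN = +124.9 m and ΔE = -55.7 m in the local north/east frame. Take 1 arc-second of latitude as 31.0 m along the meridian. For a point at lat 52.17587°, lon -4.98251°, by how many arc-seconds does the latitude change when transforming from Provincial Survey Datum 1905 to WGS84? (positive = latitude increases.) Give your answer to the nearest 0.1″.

1″ of latitude = 31.00 m, so Δφ = 124.9 / 31.00 = 4.029″.

Δφ = 4.0″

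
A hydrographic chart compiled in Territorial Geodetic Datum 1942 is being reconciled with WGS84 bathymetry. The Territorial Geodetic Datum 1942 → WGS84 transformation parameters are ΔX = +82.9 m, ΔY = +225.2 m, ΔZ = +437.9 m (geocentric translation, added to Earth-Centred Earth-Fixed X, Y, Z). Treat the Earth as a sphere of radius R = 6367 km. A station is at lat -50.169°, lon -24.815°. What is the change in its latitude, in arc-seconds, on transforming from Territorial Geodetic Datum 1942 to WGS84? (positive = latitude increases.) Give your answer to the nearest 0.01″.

Δφ = 8.61″

sin φ = -0.767937, cos φ = 0.640525, sin λ = -0.419690, cos λ = 0.907668.
North component: ΔN = −sin φ cos λ·ΔX − sin φ sin λ·ΔY + cos φ·ΔZ = −(-0.767937)(0.907668)(82.9) − (-0.767937)(-0.419690)(225.2) + (0.640525)(437.9) = 265.69 m.
1° of latitude spans πR/180 = 111125 m, so Δφ = 265.69 / 111125 × 3600 = 8.607″.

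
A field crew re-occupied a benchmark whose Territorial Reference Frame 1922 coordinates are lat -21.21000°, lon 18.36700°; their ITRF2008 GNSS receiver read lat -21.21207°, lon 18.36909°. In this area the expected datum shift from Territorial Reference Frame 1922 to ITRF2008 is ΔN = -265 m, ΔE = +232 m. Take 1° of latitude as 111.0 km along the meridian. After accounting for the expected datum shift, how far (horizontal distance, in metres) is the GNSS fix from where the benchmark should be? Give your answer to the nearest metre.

Observed coordinate differences: Δφ = -0.00207°, Δλ = +0.00209°.
Converting to metres (1° lat = 111000 m, cos φ = 0.932261): observed ΔN = -229.8 m, observed ΔE = 216.3 m.
Subtracting the expected shift leaves a residual of -229.8 − (-265) = 35.2 m north and 216.3 − (232) = -15.7 m east.
Residual distance = √(35.2² + (-15.7)²) = 38.6 m.

39 m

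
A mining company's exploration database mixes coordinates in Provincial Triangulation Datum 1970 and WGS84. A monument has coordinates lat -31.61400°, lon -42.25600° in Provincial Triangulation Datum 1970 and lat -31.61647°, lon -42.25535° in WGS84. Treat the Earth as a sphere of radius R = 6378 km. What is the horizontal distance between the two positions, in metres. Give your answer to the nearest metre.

Δφ = -31.61647° − -31.61400° = -0.00247°; Δλ = -42.25535° − -42.25600° = +0.00065°.
1° along a meridian = πR/180 = 111317 m.
ΔN = Δφ × 111317 = -275.0 m; ΔE = Δλ × 111317 × cos(-31.61400°) = +0.00065 × 111317 × 0.851599 = 61.6 m.
Distance = √(ΔE² + ΔN²) = √(61.6² + (-275.0)²) = 281.8 m.

282 m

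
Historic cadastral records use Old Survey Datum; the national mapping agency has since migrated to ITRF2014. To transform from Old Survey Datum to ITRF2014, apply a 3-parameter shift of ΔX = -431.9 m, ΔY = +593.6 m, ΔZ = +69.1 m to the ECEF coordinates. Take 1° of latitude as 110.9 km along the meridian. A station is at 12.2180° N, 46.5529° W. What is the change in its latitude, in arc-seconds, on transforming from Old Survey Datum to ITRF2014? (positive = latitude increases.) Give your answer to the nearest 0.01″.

Δφ = 7.19″

sin φ = 0.211632, cos φ = 0.977349, sin λ = -0.726010, cos λ = 0.687685.
North component: ΔN = −sin φ cos λ·ΔX − sin φ sin λ·ΔY + cos φ·ΔZ = −(0.211632)(0.687685)(-431.9) − (0.211632)(-0.726010)(593.6) + (0.977349)(69.1) = 221.60 m.
1° of latitude spans 110900 m, so Δφ = 221.60 / 110900 × 3600 = 7.193″.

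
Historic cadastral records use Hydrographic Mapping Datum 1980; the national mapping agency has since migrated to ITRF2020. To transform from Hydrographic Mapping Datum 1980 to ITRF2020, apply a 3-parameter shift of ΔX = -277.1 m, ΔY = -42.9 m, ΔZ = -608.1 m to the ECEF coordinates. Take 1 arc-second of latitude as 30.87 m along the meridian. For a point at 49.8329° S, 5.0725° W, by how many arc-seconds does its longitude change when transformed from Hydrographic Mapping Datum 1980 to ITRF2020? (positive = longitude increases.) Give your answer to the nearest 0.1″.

sin φ = -0.764167, cos φ = 0.645019, sin λ = -0.088416, cos λ = 0.996084.
East component: ΔE = −sin λ·ΔX + cos λ·ΔY = −(-0.088416)(-277.1) + (0.996084)(-42.9) = -67.23 m.
1° of latitude spans 3600 × 30.87 = 111132 m; at latitude φ, 1° of longitude spans that × cos φ = 71682.3 m, so Δλ = -67.23 / 71682.3 × 3600 = -3.377″.

Δλ = -3.4″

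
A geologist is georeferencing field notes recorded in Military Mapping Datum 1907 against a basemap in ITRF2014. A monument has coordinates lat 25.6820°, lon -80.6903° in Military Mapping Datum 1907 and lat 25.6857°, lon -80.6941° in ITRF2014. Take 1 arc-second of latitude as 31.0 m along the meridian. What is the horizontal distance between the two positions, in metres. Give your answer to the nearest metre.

563 m

Δφ = 25.6857° − 25.6820° = +0.0037°; Δλ = -80.6941° − -80.6903° = -0.0038°.
1° of latitude = 3600 × 31.00 = 111600 m.
ΔN = Δφ × 111600 = 412.9 m; ΔE = Δλ × 111600 × cos(25.6820°) = -0.0038 × 111600 × 0.901213 = -382.2 m.
Distance = √(ΔE² + ΔN²) = √((-382.2)² + 412.9²) = 562.6 m.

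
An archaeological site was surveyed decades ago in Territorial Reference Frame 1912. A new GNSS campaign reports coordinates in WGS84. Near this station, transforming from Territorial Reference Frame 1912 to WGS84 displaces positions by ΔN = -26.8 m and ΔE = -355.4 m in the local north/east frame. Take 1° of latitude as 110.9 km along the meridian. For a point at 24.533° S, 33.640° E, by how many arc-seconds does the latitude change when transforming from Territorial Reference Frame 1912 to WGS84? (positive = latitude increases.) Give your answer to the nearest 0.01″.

Δφ = -0.87″

1° of latitude = 110.9 km, so Δφ = -26.8 / 110900 = -0.0002417° = -0.870″.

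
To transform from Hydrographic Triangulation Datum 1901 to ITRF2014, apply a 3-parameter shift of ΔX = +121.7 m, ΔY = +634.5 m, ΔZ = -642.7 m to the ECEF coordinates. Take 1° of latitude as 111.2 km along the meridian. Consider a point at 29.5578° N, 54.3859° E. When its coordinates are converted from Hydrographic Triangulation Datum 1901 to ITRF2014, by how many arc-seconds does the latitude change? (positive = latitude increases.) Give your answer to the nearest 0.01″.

Δφ = -27.47″

sin φ = 0.493301, cos φ = 0.869858, sin λ = 0.812957, cos λ = 0.582323.
North component: ΔN = −sin φ cos λ·ΔX − sin φ sin λ·ΔY + cos φ·ΔZ = −(0.493301)(0.582323)(121.7) − (0.493301)(0.812957)(634.5) + (0.869858)(-642.7) = -848.47 m.
1° of latitude spans 111200 m, so Δφ = -848.47 / 111200 × 3600 = -27.469″.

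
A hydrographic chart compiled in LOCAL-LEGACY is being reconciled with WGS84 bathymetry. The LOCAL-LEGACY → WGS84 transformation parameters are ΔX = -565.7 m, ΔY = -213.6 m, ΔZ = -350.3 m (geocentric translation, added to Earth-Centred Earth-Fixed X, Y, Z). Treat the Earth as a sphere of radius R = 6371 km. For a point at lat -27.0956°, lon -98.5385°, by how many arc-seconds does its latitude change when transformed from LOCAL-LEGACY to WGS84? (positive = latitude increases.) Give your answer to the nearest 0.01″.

sin φ = -0.455477, cos φ = 0.890248, sin λ = -0.988916, cos λ = -0.148474.
North component: ΔN = −sin φ cos λ·ΔX − sin φ sin λ·ΔY + cos φ·ΔZ = −(-0.455477)(-0.148474)(-565.7) − (-0.455477)(-0.988916)(-213.6) + (0.890248)(-350.3) = -177.39 m.
1° of latitude spans πR/180 = 111195 m, so Δφ = -177.39 / 111195 × 3600 = -5.743″.

Δφ = -5.74″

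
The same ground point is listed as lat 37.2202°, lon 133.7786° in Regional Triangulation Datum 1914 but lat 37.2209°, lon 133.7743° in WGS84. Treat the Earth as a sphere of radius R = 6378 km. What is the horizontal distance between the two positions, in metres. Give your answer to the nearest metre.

389 m

Δφ = 37.2209° − 37.2202° = +0.0007°; Δλ = 133.7743° − 133.7786° = -0.0043°.
1° along a meridian = πR/180 = 111317 m.
ΔN = Δφ × 111317 = 77.9 m; ΔE = Δλ × 111317 × cos(37.2202°) = -0.0043 × 111317 × 0.796317 = -381.2 m.
Distance = √(ΔE² + ΔN²) = √((-381.2)² + 77.9²) = 389.1 m.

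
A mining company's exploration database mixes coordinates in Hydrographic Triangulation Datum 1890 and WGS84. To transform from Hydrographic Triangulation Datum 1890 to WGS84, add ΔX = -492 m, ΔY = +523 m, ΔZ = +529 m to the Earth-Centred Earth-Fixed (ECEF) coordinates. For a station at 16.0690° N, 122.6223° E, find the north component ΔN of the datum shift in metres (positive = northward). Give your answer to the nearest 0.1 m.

ΔN = 313.0 m

The local north axis is (−sin φ cos λ, −sin φ sin λ, cos φ), giving ΔN = -73.416 − 121.926 + 508.331 = 312.99 m.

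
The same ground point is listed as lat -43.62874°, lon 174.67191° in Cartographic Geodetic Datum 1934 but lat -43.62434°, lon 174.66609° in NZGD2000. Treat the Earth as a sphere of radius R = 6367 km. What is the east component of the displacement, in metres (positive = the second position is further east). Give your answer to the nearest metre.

Δφ = -43.62434° − -43.62874° = +0.00440°; Δλ = 174.66609° − 174.67191° = -0.00582°.
1° along a meridian = πR/180 = 111125 m.
ΔN = Δφ × 111125 = 489.0 m; ΔE = Δλ × 111125 × cos(-43.62874°) = -0.00582 × 111125 × 0.723826 = -468.1 m.

ΔE = -468 m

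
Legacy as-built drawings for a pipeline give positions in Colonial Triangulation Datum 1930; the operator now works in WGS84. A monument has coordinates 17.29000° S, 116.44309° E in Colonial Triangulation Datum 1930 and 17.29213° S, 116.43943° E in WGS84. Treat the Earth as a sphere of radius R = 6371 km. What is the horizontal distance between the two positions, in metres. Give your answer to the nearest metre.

455 m

Δφ = -17.29213° − -17.29000° = -0.00213°; Δλ = 116.43943° − 116.44309° = -0.00366°.
1° along a meridian = πR/180 = 111195 m.
ΔN = Δφ × 111195 = -236.8 m; ΔE = Δλ × 111195 × cos(-17.29000°) = -0.00366 × 111195 × 0.954813 = -388.6 m.
Distance = √(ΔE² + ΔN²) = √((-388.6)² + (-236.8)²) = 455.1 m.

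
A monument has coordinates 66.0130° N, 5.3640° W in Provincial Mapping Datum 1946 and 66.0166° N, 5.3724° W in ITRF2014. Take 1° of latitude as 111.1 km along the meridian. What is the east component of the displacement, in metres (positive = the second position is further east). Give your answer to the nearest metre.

Δφ = 66.0166° − 66.0130° = +0.0036°; Δλ = -5.3724° − -5.3640° = -0.0084°.
ΔN = Δφ × 111100 = 400.0 m; ΔE = Δλ × 111100 × cos(66.0130°) = -0.0084 × 111100 × 0.406529 = -379.4 m.

ΔE = -379 m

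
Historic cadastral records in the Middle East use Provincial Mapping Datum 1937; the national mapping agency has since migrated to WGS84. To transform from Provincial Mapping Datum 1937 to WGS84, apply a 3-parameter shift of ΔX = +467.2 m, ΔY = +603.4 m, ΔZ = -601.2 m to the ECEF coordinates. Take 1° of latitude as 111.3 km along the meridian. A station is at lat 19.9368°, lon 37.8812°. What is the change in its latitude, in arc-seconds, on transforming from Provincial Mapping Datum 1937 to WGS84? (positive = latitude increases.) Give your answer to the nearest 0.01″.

Δφ = -26.43″

sin φ = 0.340983, cos φ = 0.940069, sin λ = 0.614026, cos λ = 0.789286.
North component: ΔN = −sin φ cos λ·ΔX − sin φ sin λ·ΔY + cos φ·ΔZ = −(0.340983)(0.789286)(467.2) − (0.340983)(0.614026)(603.4) + (0.940069)(-601.2) = -817.24 m.
1° of latitude spans 111300 m, so Δφ = -817.24 / 111300 × 3600 = -26.434″.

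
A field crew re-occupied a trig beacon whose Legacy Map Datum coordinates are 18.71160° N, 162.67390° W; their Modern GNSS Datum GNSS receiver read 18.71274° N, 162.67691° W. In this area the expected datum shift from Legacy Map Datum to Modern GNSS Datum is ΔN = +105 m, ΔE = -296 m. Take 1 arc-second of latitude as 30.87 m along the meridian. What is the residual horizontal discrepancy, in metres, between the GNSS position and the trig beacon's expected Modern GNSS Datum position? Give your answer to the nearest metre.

30 m

Observed coordinate differences: Δφ = +0.00114°, Δλ = -0.00301°.
Converting to metres (1° lat = 111132 m, cos φ = 0.947145): observed ΔN = 126.7 m, observed ΔE = -316.8 m.
Subtracting the expected shift leaves a residual of 126.7 − (105) = 21.7 m north and -316.8 − (-296) = -20.8 m east.
Residual distance = √(21.7² + (-20.8)²) = 30.1 m.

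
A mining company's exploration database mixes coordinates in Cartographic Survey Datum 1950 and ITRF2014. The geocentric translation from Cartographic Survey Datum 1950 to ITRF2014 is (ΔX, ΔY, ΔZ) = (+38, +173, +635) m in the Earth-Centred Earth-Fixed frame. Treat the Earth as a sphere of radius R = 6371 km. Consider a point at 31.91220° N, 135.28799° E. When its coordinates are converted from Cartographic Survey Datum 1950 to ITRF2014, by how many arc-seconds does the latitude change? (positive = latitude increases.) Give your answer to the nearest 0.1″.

sin φ = 0.528619, cos φ = 0.848859, sin λ = 0.703544, cos λ = -0.710652.
North component: ΔN = −sin φ cos λ·ΔX − sin φ sin λ·ΔY + cos φ·ΔZ = −(0.528619)(-0.710652)(38) − (0.528619)(0.703544)(173) + (0.848859)(635) = 488.96 m.
1° of latitude spans πR/180 = 111195 m, so Δφ = 488.96 / 111195 × 3600 = 15.830″.

Δφ = 15.8″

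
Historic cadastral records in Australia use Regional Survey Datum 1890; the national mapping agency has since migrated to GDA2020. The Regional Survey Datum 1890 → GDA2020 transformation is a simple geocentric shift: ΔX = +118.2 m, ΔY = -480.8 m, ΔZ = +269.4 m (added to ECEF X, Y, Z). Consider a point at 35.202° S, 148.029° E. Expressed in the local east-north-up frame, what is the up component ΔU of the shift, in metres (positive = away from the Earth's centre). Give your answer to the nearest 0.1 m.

ΔU = -445.3 m

At φ = -35.202°, λ = 148.029°: sin φ = -0.576461, cos φ = 0.817125, sin λ = 0.529490, cos λ = -0.848316.
ΔU = cos φ cos λ·ΔX + cos φ sin λ·ΔY + sin φ·ΔZ = (0.817125)(-0.848316)(118.2) + (0.817125)(0.529490)(-480.8) + (-0.576461)(269.4) = -445.26 m.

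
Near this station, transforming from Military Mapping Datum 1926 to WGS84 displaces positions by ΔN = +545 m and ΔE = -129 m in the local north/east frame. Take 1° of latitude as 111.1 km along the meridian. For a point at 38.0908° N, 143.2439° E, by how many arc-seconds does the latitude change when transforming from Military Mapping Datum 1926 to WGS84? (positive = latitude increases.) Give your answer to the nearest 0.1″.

1° of latitude = 111.1 km, so Δφ = 545.0 / 111100 = 0.0049055° = 17.660″.

Δφ = 17.7″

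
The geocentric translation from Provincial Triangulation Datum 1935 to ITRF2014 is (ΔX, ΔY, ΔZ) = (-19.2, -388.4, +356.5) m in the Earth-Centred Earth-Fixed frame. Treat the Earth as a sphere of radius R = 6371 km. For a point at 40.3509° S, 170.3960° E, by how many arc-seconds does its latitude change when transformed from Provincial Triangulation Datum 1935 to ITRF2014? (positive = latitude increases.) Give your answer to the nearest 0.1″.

Δφ = 7.8″

sin φ = -0.647467, cos φ = 0.762093, sin λ = 0.166838, cos λ = -0.985984.
North component: ΔN = −sin φ cos λ·ΔX − sin φ sin λ·ΔY + cos φ·ΔZ = −(-0.647467)(-0.985984)(-19.2) − (-0.647467)(0.166838)(-388.4) + (0.762093)(356.5) = 241.99 m.
1° of latitude spans πR/180 = 111195 m, so Δφ = 241.99 / 111195 × 3600 = 7.834″.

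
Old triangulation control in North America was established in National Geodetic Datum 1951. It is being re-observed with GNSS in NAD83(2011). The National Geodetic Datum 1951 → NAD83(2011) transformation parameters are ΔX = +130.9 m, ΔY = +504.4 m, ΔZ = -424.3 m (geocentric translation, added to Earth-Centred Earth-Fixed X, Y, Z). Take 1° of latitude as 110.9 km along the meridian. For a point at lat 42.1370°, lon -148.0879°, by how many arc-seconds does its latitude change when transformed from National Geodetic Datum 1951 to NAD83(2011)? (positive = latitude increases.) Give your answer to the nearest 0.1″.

Δφ = -2.0″

sin φ = 0.670906, cos φ = 0.741543, sin λ = -0.528618, cos λ = -0.848860.
North component: ΔN = −sin φ cos λ·ΔX − sin φ sin λ·ΔY + cos φ·ΔZ = −(0.670906)(-0.848860)(130.9) − (0.670906)(-0.528618)(504.4) + (0.741543)(-424.3) = -61.20 m.
1° of latitude spans 110900 m, so Δφ = -61.20 / 110900 × 3600 = -1.987″.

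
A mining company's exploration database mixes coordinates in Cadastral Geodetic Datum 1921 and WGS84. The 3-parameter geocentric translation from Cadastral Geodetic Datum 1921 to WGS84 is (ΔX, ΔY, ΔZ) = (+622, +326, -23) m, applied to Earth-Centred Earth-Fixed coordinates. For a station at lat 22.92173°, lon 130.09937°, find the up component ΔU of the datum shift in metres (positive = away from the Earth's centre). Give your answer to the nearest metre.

ΔU = -148 m

At φ = 22.92173°, λ = 130.09937°: sin φ = 0.389473, cos φ = 0.921038, sin λ = 0.764928, cos λ = -0.644115.
ΔU = cos φ cos λ·ΔX + cos φ sin λ·ΔY + sin φ·ΔZ = (0.921038)(-0.644115)(622) + (0.921038)(0.764928)(326) + (0.389473)(-23) = -148.29 m.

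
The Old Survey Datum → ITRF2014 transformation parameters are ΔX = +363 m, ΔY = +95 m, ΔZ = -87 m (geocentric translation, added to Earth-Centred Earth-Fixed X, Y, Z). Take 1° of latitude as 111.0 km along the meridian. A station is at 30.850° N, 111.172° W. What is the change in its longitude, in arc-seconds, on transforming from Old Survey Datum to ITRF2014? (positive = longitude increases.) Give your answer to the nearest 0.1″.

sin φ = 0.512792, cos φ = 0.858513, sin λ = -0.932500, cos λ = -0.361169.
East component: ΔE = −sin λ·ΔX + cos λ·ΔY = −(-0.932500)(363) + (-0.361169)(95) = 304.19 m.
1° of latitude spans 111000 m; at latitude φ, 1° of longitude spans that × cos φ = 95294.9 m, so Δλ = 304.19 / 95294.9 × 3600 = 11.491″.

Δλ = 11.5″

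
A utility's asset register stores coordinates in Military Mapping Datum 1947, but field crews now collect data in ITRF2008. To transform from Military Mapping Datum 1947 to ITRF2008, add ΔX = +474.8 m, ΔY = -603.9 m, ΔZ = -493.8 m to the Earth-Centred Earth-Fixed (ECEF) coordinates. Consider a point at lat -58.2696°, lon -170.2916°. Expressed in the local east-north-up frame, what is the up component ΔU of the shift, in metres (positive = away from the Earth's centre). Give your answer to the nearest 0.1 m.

ΔU = 227.4 m

The local up (radial) axis is (cos φ cos λ, cos φ sin λ, sin φ), giving ΔU = -246.132 + 53.559 + 419.993 = 227.42 m.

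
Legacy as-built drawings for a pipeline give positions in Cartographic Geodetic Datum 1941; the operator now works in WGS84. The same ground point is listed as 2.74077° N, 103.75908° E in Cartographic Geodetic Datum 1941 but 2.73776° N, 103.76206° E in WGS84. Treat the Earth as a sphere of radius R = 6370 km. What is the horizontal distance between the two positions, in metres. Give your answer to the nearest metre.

471 m

Δφ = 2.73776° − 2.74077° = -0.00301°; Δλ = 103.76206° − 103.75908° = +0.00298°.
1° along a meridian = πR/180 = 111177 m.
ΔN = Δφ × 111177 = -334.6 m; ΔE = Δλ × 111177 × cos(2.74077°) = +0.00298 × 111177 × 0.998856 = 330.9 m.
Distance = √(ΔE² + ΔN²) = √(330.9² + (-334.6)²) = 470.6 m.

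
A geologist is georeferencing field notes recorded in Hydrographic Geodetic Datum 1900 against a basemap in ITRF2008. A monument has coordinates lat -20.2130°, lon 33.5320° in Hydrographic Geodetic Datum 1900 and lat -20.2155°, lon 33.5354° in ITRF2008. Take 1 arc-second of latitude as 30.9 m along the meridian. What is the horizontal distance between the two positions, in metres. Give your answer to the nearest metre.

451 m

Δφ = -20.2155° − -20.2130° = -0.0025°; Δλ = 33.5354° − 33.5320° = +0.0034°.
1° of latitude = 3600 × 30.90 = 111240 m.
ΔN = Δφ × 111240 = -278.1 m; ΔE = Δλ × 111240 × cos(-20.2130°) = +0.0034 × 111240 × 0.938415 = 354.9 m.
Distance = √(ΔE² + ΔN²) = √(354.9² + (-278.1)²) = 450.9 m.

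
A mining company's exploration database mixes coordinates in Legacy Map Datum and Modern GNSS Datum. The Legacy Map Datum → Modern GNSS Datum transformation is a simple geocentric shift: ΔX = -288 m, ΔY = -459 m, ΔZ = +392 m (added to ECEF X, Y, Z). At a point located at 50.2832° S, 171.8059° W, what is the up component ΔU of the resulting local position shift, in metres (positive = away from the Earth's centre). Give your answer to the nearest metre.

ΔU = -78 m

At φ = -50.2832°, λ = -171.8059°: sin φ = -0.769212, cos φ = 0.638993, sin λ = -0.142527, cos λ = -0.989791.
ΔU = cos φ cos λ·ΔX + cos φ sin λ·ΔY + sin φ·ΔZ = (0.638993)(-0.989791)(-288) + (0.638993)(-0.142527)(-459) + (-0.769212)(392) = -77.58 m.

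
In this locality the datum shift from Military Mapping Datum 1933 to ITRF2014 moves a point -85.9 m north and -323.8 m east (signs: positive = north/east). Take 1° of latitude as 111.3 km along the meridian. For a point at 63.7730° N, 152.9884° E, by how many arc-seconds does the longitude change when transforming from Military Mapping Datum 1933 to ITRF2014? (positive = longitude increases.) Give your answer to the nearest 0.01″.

At latitude 63.7730°, cos φ = 0.441929.
1° of longitude at this latitude = 111.3 × cos φ = 49.19 km, so Δλ = -323.8 / 49186.7 = -0.0065831° = -23.699″.

Δλ = -23.70″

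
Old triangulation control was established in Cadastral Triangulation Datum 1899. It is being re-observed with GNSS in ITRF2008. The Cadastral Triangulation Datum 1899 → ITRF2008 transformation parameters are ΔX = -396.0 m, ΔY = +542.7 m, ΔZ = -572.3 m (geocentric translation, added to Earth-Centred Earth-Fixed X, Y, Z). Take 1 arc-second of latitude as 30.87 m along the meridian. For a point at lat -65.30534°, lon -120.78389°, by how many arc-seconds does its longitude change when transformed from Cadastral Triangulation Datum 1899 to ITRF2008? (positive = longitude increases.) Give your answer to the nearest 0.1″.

sin φ = -0.908547, cos φ = 0.417782, sin λ = -0.859104, cos λ = -0.511801.
East component: ΔE = −sin λ·ΔX + cos λ·ΔY = −(-0.859104)(-396.0) + (-0.511801)(542.7) = -617.96 m.
1° of latitude spans 3600 × 30.87 = 111132 m; at latitude φ, 1° of longitude spans that × cos φ = 46429.0 m, so Δλ = -617.96 / 46429.0 × 3600 = -47.915″.

Δλ = -47.9″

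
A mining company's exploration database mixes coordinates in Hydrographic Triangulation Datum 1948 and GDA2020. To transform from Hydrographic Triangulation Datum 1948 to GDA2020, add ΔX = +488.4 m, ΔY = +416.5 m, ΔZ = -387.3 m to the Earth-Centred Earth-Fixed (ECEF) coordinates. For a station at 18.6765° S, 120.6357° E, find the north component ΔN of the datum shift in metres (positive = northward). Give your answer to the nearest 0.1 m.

ΔN = -331.8 m

At φ = -18.6765°, λ = 120.6357°: sin φ = -0.320224, cos φ = 0.947342, sin λ = 0.860425, cos λ = -0.509578.
ΔN = −sin φ cos λ·ΔX − sin φ sin λ·ΔY + cos φ·ΔZ = −(-0.320224)(-0.509578)(488.4) − (-0.320224)(0.860425)(416.5) + (0.947342)(-387.3) = -331.84 m.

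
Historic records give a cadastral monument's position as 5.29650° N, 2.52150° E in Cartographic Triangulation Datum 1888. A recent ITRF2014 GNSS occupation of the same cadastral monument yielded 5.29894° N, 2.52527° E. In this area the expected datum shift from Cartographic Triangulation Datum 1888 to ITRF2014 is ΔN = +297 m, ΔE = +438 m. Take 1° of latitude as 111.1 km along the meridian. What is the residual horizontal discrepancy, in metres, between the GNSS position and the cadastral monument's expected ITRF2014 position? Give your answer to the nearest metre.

Observed coordinate differences: Δφ = +0.00244°, Δλ = +0.00377°.
Converting to metres (1° lat = 111100 m, cos φ = 0.995730): observed ΔN = 271.1 m, observed ΔE = 417.1 m.
Subtracting the expected shift leaves a residual of 271.1 − (297) = -25.9 m north and 417.1 − (438) = -20.9 m east.
Residual distance = √((-25.9)² + (-20.9)²) = 33.3 m.

33 m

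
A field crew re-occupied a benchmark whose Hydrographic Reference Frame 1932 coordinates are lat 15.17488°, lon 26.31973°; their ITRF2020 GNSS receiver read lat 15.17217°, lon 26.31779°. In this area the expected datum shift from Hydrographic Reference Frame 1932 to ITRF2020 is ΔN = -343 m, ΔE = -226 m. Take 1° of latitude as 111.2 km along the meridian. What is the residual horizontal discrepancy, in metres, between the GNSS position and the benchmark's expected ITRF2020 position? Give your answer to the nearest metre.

45 m

Observed coordinate differences: Δφ = -0.00271°, Δλ = -0.00194°.
Converting to metres (1° lat = 111200 m, cos φ = 0.965131): observed ΔN = -301.4 m, observed ΔE = -208.2 m.
Subtracting the expected shift leaves a residual of -301.4 − (-343) = 41.6 m north and -208.2 − (-226) = 17.8 m east.
Residual distance = √(41.6² + 17.8²) = 45.3 m.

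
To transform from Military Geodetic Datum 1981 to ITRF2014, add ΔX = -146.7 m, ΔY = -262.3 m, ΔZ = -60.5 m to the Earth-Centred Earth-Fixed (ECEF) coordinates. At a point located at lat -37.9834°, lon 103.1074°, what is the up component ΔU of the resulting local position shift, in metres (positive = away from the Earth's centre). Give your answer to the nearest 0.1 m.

The local up (radial) axis is (cos φ cos λ, cos φ sin λ, sin φ), giving ΔU = 26.222 − 201.356 + 37.234 = -137.90 m.

ΔU = -137.9 m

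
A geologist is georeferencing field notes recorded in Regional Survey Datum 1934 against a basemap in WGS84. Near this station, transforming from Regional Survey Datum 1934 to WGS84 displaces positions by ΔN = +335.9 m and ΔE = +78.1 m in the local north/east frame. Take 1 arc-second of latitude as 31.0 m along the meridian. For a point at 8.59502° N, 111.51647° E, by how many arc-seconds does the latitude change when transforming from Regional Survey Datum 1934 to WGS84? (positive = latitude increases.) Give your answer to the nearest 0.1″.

1″ of latitude = 31.00 m, so Δφ = 335.9 / 31.00 = 10.835″.

Δφ = 10.8″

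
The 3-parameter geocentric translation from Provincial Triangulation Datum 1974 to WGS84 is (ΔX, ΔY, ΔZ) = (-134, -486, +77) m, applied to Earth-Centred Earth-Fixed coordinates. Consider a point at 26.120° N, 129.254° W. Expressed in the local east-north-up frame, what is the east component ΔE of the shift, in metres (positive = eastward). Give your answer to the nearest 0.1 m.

ΔE = 203.8 m

The local east axis at (φ, λ) is (−sin λ, cos λ, 0), so ΔE = −sin(-129.254°)·(-134) + cos(-129.254°)·(-486) = 203.76 m.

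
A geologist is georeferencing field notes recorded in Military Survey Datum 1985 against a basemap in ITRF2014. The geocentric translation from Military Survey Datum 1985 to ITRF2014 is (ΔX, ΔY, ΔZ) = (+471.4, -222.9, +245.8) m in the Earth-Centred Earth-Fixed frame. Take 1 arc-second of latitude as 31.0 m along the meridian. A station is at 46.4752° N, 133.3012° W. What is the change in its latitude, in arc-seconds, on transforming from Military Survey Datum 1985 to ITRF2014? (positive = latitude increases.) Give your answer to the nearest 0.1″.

Δφ = 9.2″

sin φ = 0.725076, cos φ = 0.688668, sin λ = -0.727758, cos λ = -0.685834.
North component: ΔN = −sin φ cos λ·ΔX − sin φ sin λ·ΔY + cos φ·ΔZ = −(0.725076)(-0.685834)(471.4) − (0.725076)(-0.727758)(-222.9) + (0.688668)(245.8) = 286.07 m.
1° of latitude spans 3600 × 31.00 = 111600 m, so Δφ = 286.07 / 111600 × 3600 = 9.228″.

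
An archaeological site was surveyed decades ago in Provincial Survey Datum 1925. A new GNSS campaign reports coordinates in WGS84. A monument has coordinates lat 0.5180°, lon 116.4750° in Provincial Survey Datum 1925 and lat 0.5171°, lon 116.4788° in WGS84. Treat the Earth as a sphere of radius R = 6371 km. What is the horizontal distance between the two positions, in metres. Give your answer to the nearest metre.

434 m

Δφ = 0.5171° − 0.5180° = -0.0009°; Δλ = 116.4788° − 116.4750° = +0.0038°.
1° along a meridian = πR/180 = 111195 m.
ΔN = Δφ × 111195 = -100.1 m; ΔE = Δλ × 111195 × cos(0.5180°) = +0.0038 × 111195 × 0.999959 = 422.5 m.
Distance = √(ΔE² + ΔN²) = √(422.5² + (-100.1)²) = 434.2 m.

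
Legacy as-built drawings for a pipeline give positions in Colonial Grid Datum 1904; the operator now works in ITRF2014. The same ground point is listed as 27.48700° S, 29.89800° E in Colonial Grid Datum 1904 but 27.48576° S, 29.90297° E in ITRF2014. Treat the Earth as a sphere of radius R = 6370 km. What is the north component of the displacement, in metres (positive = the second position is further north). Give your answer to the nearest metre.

ΔN = 138 m

Δφ = -27.48576° − -27.48700° = +0.00124°; Δλ = 29.90297° − 29.89800° = +0.00497°.
1° along a meridian = πR/180 = 111177 m.
ΔN = Δφ × 111177 = 137.9 m; ΔE = Δλ × 111177 × cos(-27.48700°) = +0.00497 × 111177 × 0.887116 = 490.2 m.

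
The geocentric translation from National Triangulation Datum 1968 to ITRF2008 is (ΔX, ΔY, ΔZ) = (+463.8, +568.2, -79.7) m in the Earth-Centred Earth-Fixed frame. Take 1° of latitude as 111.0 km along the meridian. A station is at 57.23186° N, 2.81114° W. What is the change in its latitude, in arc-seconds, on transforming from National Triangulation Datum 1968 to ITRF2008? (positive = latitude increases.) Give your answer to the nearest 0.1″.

Δφ = -13.3″

sin φ = 0.840868, cos φ = 0.541241, sin λ = -0.049044, cos λ = 0.998797.
North component: ΔN = −sin φ cos λ·ΔX − sin φ sin λ·ΔY + cos φ·ΔZ = −(0.840868)(0.998797)(463.8) − (0.840868)(-0.049044)(568.2) + (0.541241)(-79.7) = -409.23 m.
1° of latitude spans 111000 m, so Δφ = -409.23 / 111000 × 3600 = -13.272″.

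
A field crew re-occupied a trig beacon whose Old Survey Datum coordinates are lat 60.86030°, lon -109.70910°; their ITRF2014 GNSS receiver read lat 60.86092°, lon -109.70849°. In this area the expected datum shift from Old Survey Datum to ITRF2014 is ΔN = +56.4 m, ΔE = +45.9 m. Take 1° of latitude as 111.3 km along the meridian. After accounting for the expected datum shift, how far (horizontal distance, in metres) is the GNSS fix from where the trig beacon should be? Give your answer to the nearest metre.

18 m

Observed coordinate differences: Δφ = +0.00062°, Δλ = +0.00061°.
Converting to metres (1° lat = 111300 m, cos φ = 0.486941): observed ΔN = 69.0 m, observed ΔE = 33.1 m.
Subtracting the expected shift leaves a residual of 69.0 − (56.4) = 12.6 m north and 33.1 − (45.9) = -12.8 m east.
Residual distance = √(12.6² + (-12.8)²) = 18.0 m.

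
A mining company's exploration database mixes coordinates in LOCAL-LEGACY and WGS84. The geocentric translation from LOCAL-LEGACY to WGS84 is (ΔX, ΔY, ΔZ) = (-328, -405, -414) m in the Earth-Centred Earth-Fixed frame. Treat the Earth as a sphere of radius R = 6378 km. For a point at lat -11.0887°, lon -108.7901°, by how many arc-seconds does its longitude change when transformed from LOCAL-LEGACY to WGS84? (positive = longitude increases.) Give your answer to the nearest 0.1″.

sin φ = -0.192328, cos φ = 0.981331, sin λ = -0.946705, cos λ = -0.322102.
East component: ΔE = −sin λ·ΔX + cos λ·ΔY = −(-0.946705)(-328) + (-0.322102)(-405) = -180.07 m.
1° of latitude spans πR/180 = 111317 m; at latitude φ, 1° of longitude spans that × cos φ = 109238.9 m, so Δλ = -180.07 / 109238.9 × 3600 = -5.934″.

Δλ = -5.9″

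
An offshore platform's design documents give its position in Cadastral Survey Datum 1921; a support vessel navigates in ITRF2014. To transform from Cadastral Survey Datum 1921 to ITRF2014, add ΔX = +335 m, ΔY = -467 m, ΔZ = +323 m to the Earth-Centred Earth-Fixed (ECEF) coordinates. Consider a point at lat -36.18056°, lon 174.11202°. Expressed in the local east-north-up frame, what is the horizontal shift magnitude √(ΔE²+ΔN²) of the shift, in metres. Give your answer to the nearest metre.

The local east axis at (φ, λ) is (−sin λ, cos λ, 0), so ΔE = −sin(174.11202°)·335 + cos(174.11202°)·(-467) = 430.17 m.
The local north axis is (−sin φ cos λ, −sin φ sin λ, cos φ), giving ΔN = -196.718 − 28.281 + 260.713 = 35.71 m.
Horizontal magnitude = √(ΔE² + ΔN²) = √(430.17² + 35.71²) = 431.65 m.

432 m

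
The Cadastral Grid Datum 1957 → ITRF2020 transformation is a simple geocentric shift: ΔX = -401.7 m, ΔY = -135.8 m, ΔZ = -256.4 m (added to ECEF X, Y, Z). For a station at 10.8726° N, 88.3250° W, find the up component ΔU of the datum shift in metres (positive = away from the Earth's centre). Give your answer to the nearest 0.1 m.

ΔU = 73.4 m

The local up (radial) axis is (cos φ cos λ, cos φ sin λ, sin φ), giving ΔU = -11.531 + 133.305 − 48.364 = 73.41 m.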